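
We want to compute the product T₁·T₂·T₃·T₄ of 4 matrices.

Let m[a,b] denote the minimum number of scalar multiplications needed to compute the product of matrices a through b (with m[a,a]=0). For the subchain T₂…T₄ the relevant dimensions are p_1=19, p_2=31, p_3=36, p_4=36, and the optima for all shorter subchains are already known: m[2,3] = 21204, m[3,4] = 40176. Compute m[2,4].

45828

m[2,4] = min over k∈[2,3] of m[2,k]+m[k+1,4]+p_{1}·p_k·p_{4}.
k=2: 0 + 40176 + 19·31·36 = 61380; k=3: 21204 + 0 + 19·36·36 = 45828.
Minimum: 45828 at k=3.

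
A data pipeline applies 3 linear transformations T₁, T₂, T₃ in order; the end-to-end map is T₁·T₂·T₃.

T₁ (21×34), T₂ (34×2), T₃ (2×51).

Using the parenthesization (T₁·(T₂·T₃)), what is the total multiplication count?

39882

(T₂·T₃): 34×2 by 2×51 → 34×51, cost 34·2·51 = 3468
(T₁·(T₂·T₃)): 21×34 by 34×51 → 21×51, cost 21·34·51 = 36414; cumulative 39882
Total: 39882 scalar multiplications.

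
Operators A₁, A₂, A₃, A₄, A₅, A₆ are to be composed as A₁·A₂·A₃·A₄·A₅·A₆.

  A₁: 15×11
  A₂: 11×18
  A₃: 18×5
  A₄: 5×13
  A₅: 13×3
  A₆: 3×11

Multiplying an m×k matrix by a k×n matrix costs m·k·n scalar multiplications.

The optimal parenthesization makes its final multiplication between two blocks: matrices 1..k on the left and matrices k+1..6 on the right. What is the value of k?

Adjacent pairs: A₁A₂ = 15·11·18 = 2970; A₂A₃ = 11·18·5 = 990; A₃A₄ = 18·5·13 = 1170; A₄A₅ = 5·13·3 = 195; A₅A₆ = 13·3·11 = 429.
Length 3: A₁..A₃: k=1: 0+990+15·11·5=1815; k=2: 2970+0+15·18·5=4320 → min 1815 | A₂..A₄: k=2: 0+1170+11·18·13=3744; k=3: 990+0+11·5·13=1705 → min 1705 | A₃..A₅: k=3: 0+195+18·5·3=465; k=4: 1170+0+18·13·3=1872 → min 465 | A₄..A₆: k=4: 0+429+5·13·11=1144; k=5: 195+0+5·3·11=360 → min 360.
Length 4: A₁..A₄: k=1: 0+1705+15·11·13=3850; k=2: 2970+1170+15·18·13=7650; k=3: 1815+0+15·5·13=2790 → min 2790 | A₂..A₅: k=2: 0+465+11·18·3=1059; k=3: 990+195+11·5·3=1350; k=4: 1705+0+11·13·3=2134 → min 1059 | A₃..A₆: k=3: 0+360+18·5·11=1350; k=4: 1170+429+18·13·11=4173; k=5: 465+0+18·3·11=1059 → min 1059.
Length 5: A₁..A₅: k=1: 0+1059+15·11·3=1554; k=2: 2970+465+15·18·3=4245; k=3: 1815+195+15·5·3=2235; k=4: 2790+0+15·13·3=3375 → min 1554 | A₂..A₆: k=2: 0+1059+11·18·11=3237; k=3: 990+360+11·5·11=1955; k=4: 1705+429+11·13·11=3707; k=5: 1059+0+11·3·11=1422 → min 1422.
Top-level splits: k=1: (A₁..A₁)·(A₂..A₆) → 0+1422+15·11·11 = 3237; k=2: (A₁..A₂)·(A₃..A₆) → 2970+1059+15·18·11 = 6999; k=3: (A₁..A₃)·(A₄..A₆) → 1815+360+15·5·11 = 3000; k=4: (A₁..A₄)·(A₅..A₆) → 2790+429+15·13·11 = 5364; k=5: (A₁..A₅)·(A₆..A₆) → 1554+0+15·3·11 = 2049.
Best split is after A₅, i.e. k = 5.

5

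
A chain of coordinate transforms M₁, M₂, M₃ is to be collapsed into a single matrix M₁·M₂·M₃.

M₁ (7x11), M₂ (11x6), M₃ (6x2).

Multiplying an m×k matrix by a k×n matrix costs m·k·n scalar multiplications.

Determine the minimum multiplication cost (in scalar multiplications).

286

Order (M₁·(M₂·M₃)): (M₂·M₃): 11×6 by 6×2 → 11×2, cost 11·6·2 = 132; (M₁·(M₂·M₃)): 7×11 by 11×2 → 7×2, cost 7·11·2 = 154; cumulative 286. Total 286.
Order ((M₁·M₂)·M₃): (M₁·M₂): 7×11 by 11×6 → 7×6, cost 7·11·6 = 462; ((M₁·M₂)·M₃): 7×6 by 6×2 → 7×2, cost 7·6·2 = 84; cumulative 546. Total 546.
Minimum: 286.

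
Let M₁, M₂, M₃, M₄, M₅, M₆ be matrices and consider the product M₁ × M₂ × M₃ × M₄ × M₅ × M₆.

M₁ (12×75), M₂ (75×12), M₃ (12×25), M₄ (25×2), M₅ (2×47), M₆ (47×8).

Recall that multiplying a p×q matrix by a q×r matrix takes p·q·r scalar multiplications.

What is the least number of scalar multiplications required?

Adjacent pairs: M₁M₂ = 12·75·12 = 10800; M₂M₃ = 75·12·25 = 22500; M₃M₄ = 12·25·2 = 600; M₄M₅ = 25·2·47 = 2350; M₅M₆ = 2·47·8 = 752.
Length 3: M₁..M₃: k=1: 0+22500+12·75·25=45000; k=2: 10800+0+12·12·25=14400 → min 14400 | M₂..M₄: k=2: 0+600+75·12·2=2400; k=3: 22500+0+75·25·2=26250 → min 2400 | M₃..M₅: k=3: 0+2350+12·25·47=16450; k=4: 600+0+12·2·47=1728 → min 1728 | M₄..M₆: k=4: 0+752+25·2·8=1152; k=5: 2350+0+25·47·8=11750 → min 1152.
Length 4: M₁..M₄: k=1: 0+2400+12·75·2=4200; k=2: 10800+600+12·12·2=11688; k=3: 14400+0+12·25·2=15000 → min 4200 | M₂..M₅: k=2: 0+1728+75·12·47=44028; k=3: 22500+2350+75·25·47=112975; k=4: 2400+0+75·2·47=9450 → min 9450 | M₃..M₆: k=3: 0+1152+12·25·8=3552; k=4: 600+752+12·2·8=1544; k=5: 1728+0+12·47·8=6240 → min 1544.
Length 5: M₁..M₅: k=1: 0+9450+12·75·47=51750; k=2: 10800+1728+12·12·47=19296; k=3: 14400+2350+12·25·47=30850; k=4: 4200+0+12·2·47=5328 → min 5328 | M₂..M₆: k=2: 0+1544+75·12·8=8744; k=3: 22500+1152+75·25·8=38652; k=4: 2400+752+75·2·8=4352; k=5: 9450+0+75·47·8=37650 → min 4352.
Length 6: M₁..M₆: k=1: 0+4352+12·75·8=11552; k=2: 10800+1544+12·12·8=13496; k=3: 14400+1152+12·25·8=17952; k=4: 4200+752+12·2·8=5144; k=5: 5328+0+12·47·8=9840 → min 5144.
Optimal order: ((M₁ × (M₂ × (M₃ × M₄))) × (M₅ × M₆)) with cost 5144.

5144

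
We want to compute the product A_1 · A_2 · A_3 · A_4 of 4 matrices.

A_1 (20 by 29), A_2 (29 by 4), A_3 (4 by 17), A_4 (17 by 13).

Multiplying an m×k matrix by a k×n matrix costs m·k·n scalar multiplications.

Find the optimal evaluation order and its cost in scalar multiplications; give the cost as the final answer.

4244

Adjacent pairs: A_1A_2 = 20·29·4 = 2320; A_2A_3 = 29·4·17 = 1972; A_3A_4 = 4·17·13 = 884.
Length 3: A_1..A_3: k=1: 0+1972+20·29·17=11832; k=2: 2320+0+20·4·17=3680 → min 3680 | A_2..A_4: k=2: 0+884+29·4·13=2392; k=3: 1972+0+29·17·13=8381 → min 2392.
Length 4: A_1..A_4: k=1: 0+2392+20·29·13=9932; k=2: 2320+884+20·4·13=4244; k=3: 3680+0+20·17·13=8100 → min 4244.
Optimal parenthesization: ((A_1 · A_2) · (A_3 · A_4)) with cost 4244.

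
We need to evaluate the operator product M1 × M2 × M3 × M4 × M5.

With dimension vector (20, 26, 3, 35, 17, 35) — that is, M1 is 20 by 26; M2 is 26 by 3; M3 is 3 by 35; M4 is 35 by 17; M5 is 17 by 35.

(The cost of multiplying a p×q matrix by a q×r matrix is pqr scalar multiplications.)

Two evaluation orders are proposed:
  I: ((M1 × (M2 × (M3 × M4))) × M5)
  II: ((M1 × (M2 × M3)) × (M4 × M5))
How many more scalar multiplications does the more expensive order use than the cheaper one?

42404

Order I = ((M1 × (M2 × (M3 × M4))) × M5): (M3 × M4): 3×35 by 35×17 → 3×17, cost 3·35·17 = 1785; (M2 × (M3 × M4)): 26×3 by 3×17 → 26×17, cost 26·3·17 = 1326; cumulative 3111; (M1 × (M2 × (M3 × M4))): 20×26 by 26×17 → 20×17, cost 20·26·17 = 8840; cumulative 11951; ((M1 × (M2 × (M3 × M4))) × M5): 20×17 by 17×35 → 20×35, cost 20·17·35 = 11900; cumulative 23851. Total 23851.
Order II = ((M1 × (M2 × M3)) × (M4 × M5)): (M2 × M3): 26×3 by 3×35 → 26×35, cost 26·3·35 = 2730; (M1 × (M2 × M3)): 20×26 by 26×35 → 20×35, cost 20·26·35 = 18200; cumulative 20930; (M4 × M5): 35×17 by 17×35 → 35×35, cost 35·17·35 = 20825; ((M1 × (M2 × M3)) × (M4 × M5)): 20×35 by 35×35 → 20×35, cost 20·35·35 = 24500; cumulative 66255. Total 66255.
Difference: |23851 − 66255| = 42404.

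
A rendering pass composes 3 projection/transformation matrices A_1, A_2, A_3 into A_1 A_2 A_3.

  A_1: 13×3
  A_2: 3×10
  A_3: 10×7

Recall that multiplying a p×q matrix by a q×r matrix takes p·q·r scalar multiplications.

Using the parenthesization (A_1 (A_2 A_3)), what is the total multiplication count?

(A_2 A_3): 3×10 by 10×7 → 3×7, cost 3·10·7 = 210
(A_1 (A_2 A_3)): 13×3 by 3×7 → 13×7, cost 13·3·7 = 273; cumulative 483
Total: 483 scalar multiplications.

483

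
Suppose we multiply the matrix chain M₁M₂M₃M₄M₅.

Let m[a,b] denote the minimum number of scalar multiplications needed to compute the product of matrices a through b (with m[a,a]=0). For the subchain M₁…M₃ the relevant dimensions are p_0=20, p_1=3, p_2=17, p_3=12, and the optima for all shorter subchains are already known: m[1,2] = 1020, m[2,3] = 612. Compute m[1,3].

1332

m[1,3] = min over k∈[1,2] of m[1,k]+m[k+1,3]+p_{0}·p_k·p_{3}.
k=1: 0 + 612 + 20·3·12 = 1332; k=2: 1020 + 0 + 20·17·12 = 5100.
Minimum: 1332 at k=1.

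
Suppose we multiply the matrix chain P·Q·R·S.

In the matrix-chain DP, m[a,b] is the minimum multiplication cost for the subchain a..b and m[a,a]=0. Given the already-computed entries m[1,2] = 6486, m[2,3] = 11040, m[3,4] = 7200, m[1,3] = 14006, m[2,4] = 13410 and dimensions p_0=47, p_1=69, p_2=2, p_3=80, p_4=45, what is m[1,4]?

17916

m[1,4] = min over k∈[1,3] of m[1,k]+m[k+1,4]+p_{0}·p_k·p_{4}.
k=1: 0 + 13410 + 47·69·45 = 159345; k=2: 6486 + 7200 + 47·2·45 = 17916; k=3: 14006 + 0 + 47·80·45 = 183206.
Minimum: 17916 at k=2.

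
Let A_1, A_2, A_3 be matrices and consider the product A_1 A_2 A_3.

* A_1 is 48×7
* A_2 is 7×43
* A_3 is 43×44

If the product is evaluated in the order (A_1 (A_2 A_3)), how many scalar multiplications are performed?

28028

(A_2 A_3): 7×43 by 43×44 → 7×44, cost 7·43·44 = 13244
(A_1 (A_2 A_3)): 48×7 by 7×44 → 48×44, cost 48·7·44 = 14784; cumulative 28028
Total: 28028 scalar multiplications.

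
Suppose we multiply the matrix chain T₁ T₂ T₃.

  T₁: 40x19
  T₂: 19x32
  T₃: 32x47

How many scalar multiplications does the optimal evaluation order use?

64296

Order (T₁ (T₂ T₃)): (T₂ T₃): 19×32 by 32×47 → 19×47, cost 19·32·47 = 28576; (T₁ (T₂ T₃)): 40×19 by 19×47 → 40×47, cost 40·19·47 = 35720; cumulative 64296. Total 64296.
Order ((T₁ T₂) T₃): (T₁ T₂): 40×19 by 19×32 → 40×32, cost 40·19·32 = 24320; ((T₁ T₂) T₃): 40×32 by 32×47 → 40×47, cost 40·32·47 = 60160; cumulative 84480. Total 84480.
Minimum: 64296.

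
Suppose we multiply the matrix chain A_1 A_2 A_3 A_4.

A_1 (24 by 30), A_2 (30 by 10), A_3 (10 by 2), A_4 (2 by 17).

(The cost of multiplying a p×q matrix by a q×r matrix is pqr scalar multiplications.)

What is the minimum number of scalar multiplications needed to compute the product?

Adjacent pairs: A_1A_2 = 24·30·10 = 7200; A_2A_3 = 30·10·2 = 600; A_3A_4 = 10·2·17 = 340.
Length 3: A_1..A_3: k=1: 0+600+24·30·2=2040; k=2: 7200+0+24·10·2=7680 → min 2040 | A_2..A_4: k=2: 0+340+30·10·17=5440; k=3: 600+0+30·2·17=1620 → min 1620.
Length 4: A_1..A_4: k=1: 0+1620+24·30·17=13860; k=2: 7200+340+24·10·17=11620; k=3: 2040+0+24·2·17=2856 → min 2856.
Optimal order: ((A_1 (A_2 A_3)) A_4) with cost 2856.

2856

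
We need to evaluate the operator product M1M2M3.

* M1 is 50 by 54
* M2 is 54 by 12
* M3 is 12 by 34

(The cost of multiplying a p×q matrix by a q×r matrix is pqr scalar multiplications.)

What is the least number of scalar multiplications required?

52800

Order (M1(M2M3)): (M2M3): 54×12 by 12×34 → 54×34, cost 54·12·34 = 22032; (M1(M2M3)): 50×54 by 54×34 → 50×34, cost 50·54·34 = 91800; cumulative 113832. Total 113832.
Order ((M1M2)M3): (M1M2): 50×54 by 54×12 → 50×12, cost 50·54·12 = 32400; ((M1M2)M3): 50×12 by 12×34 → 50×34, cost 50·12·34 = 20400; cumulative 52800. Total 52800.
Minimum: 52800.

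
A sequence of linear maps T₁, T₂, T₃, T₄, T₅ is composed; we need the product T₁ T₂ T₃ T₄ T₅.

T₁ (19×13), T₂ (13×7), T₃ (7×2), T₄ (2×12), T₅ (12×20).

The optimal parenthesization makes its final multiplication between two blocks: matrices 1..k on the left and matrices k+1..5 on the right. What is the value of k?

3

Adjacent pairs: T₁T₂ = 19·13·7 = 1729; T₂T₃ = 13·7·2 = 182; T₃T₄ = 7·2·12 = 168; T₄T₅ = 2·12·20 = 480.
Length 3: T₁..T₃: k=1: 0+182+19·13·2=676; k=2: 1729+0+19·7·2=1995 → min 676 | T₂..T₄: k=2: 0+168+13·7·12=1260; k=3: 182+0+13·2·12=494 → min 494 | T₃..T₅: k=3: 0+480+7·2·20=760; k=4: 168+0+7·12·20=1848 → min 760.
Length 4: T₁..T₄: k=1: 0+494+19·13·12=3458; k=2: 1729+168+19·7·12=3493; k=3: 676+0+19·2·12=1132 → min 1132 | T₂..T₅: k=2: 0+760+13·7·20=2580; k=3: 182+480+13·2·20=1182; k=4: 494+0+13·12·20=3614 → min 1182.
Top-level splits: k=1: (T₁..T₁)·(T₂..T₅) → 0+1182+19·13·20 = 6122; k=2: (T₁..T₂)·(T₃..T₅) → 1729+760+19·7·20 = 5149; k=3: (T₁..T₃)·(T₄..T₅) → 676+480+19·2·20 = 1916; k=4: (T₁..T₄)·(T₅..T₅) → 1132+0+19·12·20 = 5692.
Best split is after T₃, i.e. k = 3.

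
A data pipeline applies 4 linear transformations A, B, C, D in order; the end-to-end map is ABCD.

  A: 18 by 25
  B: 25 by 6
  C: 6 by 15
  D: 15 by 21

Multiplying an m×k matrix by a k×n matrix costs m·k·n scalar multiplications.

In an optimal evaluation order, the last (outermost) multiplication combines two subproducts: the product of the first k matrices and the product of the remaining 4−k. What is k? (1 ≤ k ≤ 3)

2

Adjacent pairs: AB = 18·25·6 = 2700; BC = 25·6·15 = 2250; CD = 6·15·21 = 1890.
Length 3: A..C: k=1: 0+2250+18·25·15=9000; k=2: 2700+0+18·6·15=4320 → min 4320 | B..D: k=2: 0+1890+25·6·21=5040; k=3: 2250+0+25·15·21=10125 → min 5040.
Top-level splits: k=1: (A..A)·(B..D) → 0+5040+18·25·21 = 14490; k=2: (A..B)·(C..D) → 2700+1890+18·6·21 = 6858; k=3: (A..C)·(D..D) → 4320+0+18·15·21 = 9990.
Best split is after B, i.e. k = 2.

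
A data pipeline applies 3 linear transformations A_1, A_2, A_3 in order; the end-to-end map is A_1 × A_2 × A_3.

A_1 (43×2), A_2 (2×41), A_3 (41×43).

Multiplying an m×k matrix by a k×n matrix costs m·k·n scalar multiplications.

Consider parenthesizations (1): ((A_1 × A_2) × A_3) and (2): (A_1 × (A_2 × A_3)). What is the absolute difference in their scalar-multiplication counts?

Order (1) = ((A_1 × A_2) × A_3): (A_1 × A_2): 43×2 by 2×41 → 43×41, cost 43·2·41 = 3526; ((A_1 × A_2) × A_3): 43×41 by 41×43 → 43×43, cost 43·41·43 = 75809; cumulative 79335. Total 79335.
Order (2) = (A_1 × (A_2 × A_3)): (A_2 × A_3): 2×41 by 41×43 → 2×43, cost 2·41·43 = 3526; (A_1 × (A_2 × A_3)): 43×2 by 2×43 → 43×43, cost 43·2·43 = 3698; cumulative 7224. Total 7224.
Difference: |79335 − 7224| = 72111.

72111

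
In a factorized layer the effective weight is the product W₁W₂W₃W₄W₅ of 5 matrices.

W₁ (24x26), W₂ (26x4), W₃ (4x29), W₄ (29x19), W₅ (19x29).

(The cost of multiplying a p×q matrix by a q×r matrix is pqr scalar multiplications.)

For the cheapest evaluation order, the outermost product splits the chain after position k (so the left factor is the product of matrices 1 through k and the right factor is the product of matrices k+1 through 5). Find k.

2

Adjacent pairs: W₁W₂ = 24·26·4 = 2496; W₂W₃ = 26·4·29 = 3016; W₃W₄ = 4·29·19 = 2204; W₄W₅ = 29·19·29 = 15979.
Length 3: W₁..W₃: k=1: 0+3016+24·26·29=21112; k=2: 2496+0+24·4·29=5280 → min 5280 | W₂..W₄: k=2: 0+2204+26·4·19=4180; k=3: 3016+0+26·29·19=17342 → min 4180 | W₃..W₅: k=3: 0+15979+4·29·29=19343; k=4: 2204+0+4·19·29=4408 → min 4408.
Length 4: W₁..W₄: k=1: 0+4180+24·26·19=16036; k=2: 2496+2204+24·4·19=6524; k=3: 5280+0+24·29·19=18504 → min 6524 | W₂..W₅: k=2: 0+4408+26·4·29=7424; k=3: 3016+15979+26·29·29=40861; k=4: 4180+0+26·19·29=18506 → min 7424.
Top-level splits: k=1: (W₁..W₁)·(W₂..W₅) → 0+7424+24·26·29 = 25520; k=2: (W₁..W₂)·(W₃..W₅) → 2496+4408+24·4·29 = 9688; k=3: (W₁..W₃)·(W₄..W₅) → 5280+15979+24·29·29 = 41443; k=4: (W₁..W₄)·(W₅..W₅) → 6524+0+24·19·29 = 19748.
Best split is after W₂, i.e. k = 2.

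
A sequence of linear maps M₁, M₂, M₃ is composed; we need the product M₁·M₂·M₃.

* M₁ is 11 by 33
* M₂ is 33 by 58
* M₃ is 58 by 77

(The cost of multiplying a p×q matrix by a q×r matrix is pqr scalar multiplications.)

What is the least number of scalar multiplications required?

70180

Order (M₁·(M₂·M₃)): (M₂·M₃): 33×58 by 58×77 → 33×77, cost 33·58·77 = 147378; (M₁·(M₂·M₃)): 11×33 by 33×77 → 11×77, cost 11·33·77 = 27951; cumulative 175329. Total 175329.
Order ((M₁·M₂)·M₃): (M₁·M₂): 11×33 by 33×58 → 11×58, cost 11·33·58 = 21054; ((M₁·M₂)·M₃): 11×58 by 58×77 → 11×77, cost 11·58·77 = 49126; cumulative 70180. Total 70180.
Minimum: 70180.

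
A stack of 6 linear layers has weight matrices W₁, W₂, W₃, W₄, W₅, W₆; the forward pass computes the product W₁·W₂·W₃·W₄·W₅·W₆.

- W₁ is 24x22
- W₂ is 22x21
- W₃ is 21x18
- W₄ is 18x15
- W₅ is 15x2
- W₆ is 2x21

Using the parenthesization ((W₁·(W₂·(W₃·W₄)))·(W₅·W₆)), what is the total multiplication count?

28710

(W₃·W₄): 21×18 by 18×15 → 21×15, cost 21·18·15 = 5670
(W₂·(W₃·W₄)): 22×21 by 21×15 → 22×15, cost 22·21·15 = 6930; cumulative 12600
(W₁·(W₂·(W₃·W₄))): 24×22 by 22×15 → 24×15, cost 24·22·15 = 7920; cumulative 20520
(W₅·W₆): 15×2 by 2×21 → 15×21, cost 15·2·21 = 630
((W₁·(W₂·(W₃·W₄)))·(W₅·W₆)): 24×15 by 15×21 → 24×21, cost 24·15·21 = 7560; cumulative 28710
Total: 28710 scalar multiplications.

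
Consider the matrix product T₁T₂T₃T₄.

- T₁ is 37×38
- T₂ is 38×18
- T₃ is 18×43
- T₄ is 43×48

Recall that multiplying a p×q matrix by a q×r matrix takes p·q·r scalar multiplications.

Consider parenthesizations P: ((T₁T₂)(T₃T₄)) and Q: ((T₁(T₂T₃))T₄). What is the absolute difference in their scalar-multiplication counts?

71810

Order P = ((T₁T₂)(T₃T₄)): (T₁T₂): 37×38 by 38×18 → 37×18, cost 37·38·18 = 25308; (T₃T₄): 18×43 by 43×48 → 18×48, cost 18·43·48 = 37152; ((T₁T₂)(T₃T₄)): 37×18 by 18×48 → 37×48, cost 37·18·48 = 31968; cumulative 94428. Total 94428.
Order Q = ((T₁(T₂T₃))T₄): (T₂T₃): 38×18 by 18×43 → 38×43, cost 38·18·43 = 29412; (T₁(T₂T₃)): 37×38 by 38×43 → 37×43, cost 37·38·43 = 60458; cumulative 89870; ((T₁(T₂T₃))T₄): 37×43 by 43×48 → 37×48, cost 37·43·48 = 76368; cumulative 166238. Total 166238.
Difference: |94428 − 166238| = 71810.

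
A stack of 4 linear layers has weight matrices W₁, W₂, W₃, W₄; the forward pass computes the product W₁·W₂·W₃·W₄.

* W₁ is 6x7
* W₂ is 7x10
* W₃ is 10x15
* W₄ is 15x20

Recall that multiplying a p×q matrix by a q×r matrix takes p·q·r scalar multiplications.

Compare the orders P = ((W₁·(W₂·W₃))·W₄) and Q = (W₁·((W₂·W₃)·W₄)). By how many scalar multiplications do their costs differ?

Order P = ((W₁·(W₂·W₃))·W₄): (W₂·W₃): 7×10 by 10×15 → 7×15, cost 7·10·15 = 1050; (W₁·(W₂·W₃)): 6×7 by 7×15 → 6×15, cost 6·7·15 = 630; cumulative 1680; ((W₁·(W₂·W₃))·W₄): 6×15 by 15×20 → 6×20, cost 6·15·20 = 1800; cumulative 3480. Total 3480.
Order Q = (W₁·((W₂·W₃)·W₄)): (W₂·W₃): 7×10 by 10×15 → 7×15, cost 7·10·15 = 1050; ((W₂·W₃)·W₄): 7×15 by 15×20 → 7×20, cost 7·15·20 = 2100; cumulative 3150; (W₁·((W₂·W₃)·W₄)): 6×7 by 7×20 → 6×20, cost 6·7·20 = 840; cumulative 3990. Total 3990.
Difference: |3480 − 3990| = 510.

510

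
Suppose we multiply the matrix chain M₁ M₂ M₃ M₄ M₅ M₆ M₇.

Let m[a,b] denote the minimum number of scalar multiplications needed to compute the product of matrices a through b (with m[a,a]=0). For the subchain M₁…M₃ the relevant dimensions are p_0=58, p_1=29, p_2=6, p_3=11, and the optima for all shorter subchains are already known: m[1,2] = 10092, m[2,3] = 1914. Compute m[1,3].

m[1,3] = min over k∈[1,2] of m[1,k]+m[k+1,3]+p_{0}·p_k·p_{3}.
k=1: 0 + 1914 + 58·29·11 = 20416; k=2: 10092 + 0 + 58·6·11 = 13920.
Minimum: 13920 at k=2.

13920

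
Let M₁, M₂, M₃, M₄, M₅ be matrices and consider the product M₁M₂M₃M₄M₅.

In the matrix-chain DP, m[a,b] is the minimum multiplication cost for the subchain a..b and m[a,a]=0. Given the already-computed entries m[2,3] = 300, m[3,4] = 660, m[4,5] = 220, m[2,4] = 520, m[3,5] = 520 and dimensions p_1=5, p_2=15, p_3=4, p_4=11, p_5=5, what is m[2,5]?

m[2,5] = min over k∈[2,4] of m[2,k]+m[k+1,5]+p_{1}·p_k·p_{5}.
k=2: 0 + 520 + 5·15·5 = 895; k=3: 300 + 220 + 5·4·5 = 620; k=4: 520 + 0 + 5·11·5 = 795.
Minimum: 620 at k=3.

620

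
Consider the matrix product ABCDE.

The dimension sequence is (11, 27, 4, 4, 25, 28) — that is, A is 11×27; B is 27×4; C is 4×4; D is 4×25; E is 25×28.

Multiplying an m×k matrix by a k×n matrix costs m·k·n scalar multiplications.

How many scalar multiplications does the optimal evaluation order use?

5396

Adjacent pairs: AB = 11·27·4 = 1188; BC = 27·4·4 = 432; CD = 4·4·25 = 400; DE = 4·25·28 = 2800.
Length 3: A..C: k=1: 0+432+11·27·4=1620; k=2: 1188+0+11·4·4=1364 → min 1364 | B..D: k=2: 0+400+27·4·25=3100; k=3: 432+0+27·4·25=3132 → min 3100 | C..E: k=3: 0+2800+4·4·28=3248; k=4: 400+0+4·25·28=3200 → min 3200.
Length 4: A..D: k=1: 0+3100+11·27·25=10525; k=2: 1188+400+11·4·25=2688; k=3: 1364+0+11·4·25=2464 → min 2464 | B..E: k=2: 0+3200+27·4·28=6224; k=3: 432+2800+27·4·28=6256; k=4: 3100+0+27·25·28=22000 → min 6224.
Length 5: A..E: k=1: 0+6224+11·27·28=14540; k=2: 1188+3200+11·4·28=5620; k=3: 1364+2800+11·4·28=5396; k=4: 2464+0+11·25·28=10164 → min 5396.
Optimal order: (((AB)C)(DE)) with cost 5396.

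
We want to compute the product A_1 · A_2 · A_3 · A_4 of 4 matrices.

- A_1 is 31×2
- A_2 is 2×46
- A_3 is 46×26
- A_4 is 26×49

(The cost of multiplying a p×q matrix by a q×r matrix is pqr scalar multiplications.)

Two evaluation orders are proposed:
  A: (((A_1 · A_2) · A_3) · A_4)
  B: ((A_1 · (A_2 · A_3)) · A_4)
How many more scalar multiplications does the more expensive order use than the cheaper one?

35924

Order A = (((A_1 · A_2) · A_3) · A_4): (A_1 · A_2): 31×2 by 2×46 → 31×46, cost 31·2·46 = 2852; ((A_1 · A_2) · A_3): 31×46 by 46×26 → 31×26, cost 31·46·26 = 37076; cumulative 39928; (((A_1 · A_2) · A_3) · A_4): 31×26 by 26×49 → 31×49, cost 31·26·49 = 39494; cumulative 79422. Total 79422.
Order B = ((A_1 · (A_2 · A_3)) · A_4): (A_2 · A_3): 2×46 by 46×26 → 2×26, cost 2·46·26 = 2392; (A_1 · (A_2 · A_3)): 31×2 by 2×26 → 31×26, cost 31·2·26 = 1612; cumulative 4004; ((A_1 · (A_2 · A_3)) · A_4): 31×26 by 26×49 → 31×49, cost 31·26·49 = 39494; cumulative 43498. Total 43498.
Difference: |79422 − 43498| = 35924.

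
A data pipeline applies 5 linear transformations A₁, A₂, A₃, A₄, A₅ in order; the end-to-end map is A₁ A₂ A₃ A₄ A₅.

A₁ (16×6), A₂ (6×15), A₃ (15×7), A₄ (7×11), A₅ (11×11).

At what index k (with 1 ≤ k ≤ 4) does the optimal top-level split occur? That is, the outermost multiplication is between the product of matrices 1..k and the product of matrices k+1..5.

1

Adjacent pairs: A₁A₂ = 16·6·15 = 1440; A₂A₃ = 6·15·7 = 630; A₃A₄ = 15·7·11 = 1155; A₄A₅ = 7·11·11 = 847.
Length 3: A₁..A₃: k=1: 0+630+16·6·7=1302; k=2: 1440+0+16·15·7=3120 → min 1302 | A₂..A₄: k=2: 0+1155+6·15·11=2145; k=3: 630+0+6·7·11=1092 → min 1092 | A₃..A₅: k=3: 0+847+15·7·11=2002; k=4: 1155+0+15·11·11=2970 → min 2002.
Length 4: A₁..A₄: k=1: 0+1092+16·6·11=2148; k=2: 1440+1155+16·15·11=5235; k=3: 1302+0+16·7·11=2534 → min 2148 | A₂..A₅: k=2: 0+2002+6·15·11=2992; k=3: 630+847+6·7·11=1939; k=4: 1092+0+6·11·11=1818 → min 1818.
Top-level splits: k=1: (A₁..A₁)·(A₂..A₅) → 0+1818+16·6·11 = 2874; k=2: (A₁..A₂)·(A₃..A₅) → 1440+2002+16·15·11 = 6082; k=3: (A₁..A₃)·(A₄..A₅) → 1302+847+16·7·11 = 3381; k=4: (A₁..A₄)·(A₅..A₅) → 2148+0+16·11·11 = 4084.
Best split is after A₁, i.e. k = 1.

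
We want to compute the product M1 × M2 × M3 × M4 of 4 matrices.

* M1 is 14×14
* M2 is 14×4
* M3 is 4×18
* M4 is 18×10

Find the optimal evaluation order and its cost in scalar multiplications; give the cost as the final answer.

2064

Adjacent pairs: M1M2 = 14·14·4 = 784; M2M3 = 14·4·18 = 1008; M3M4 = 4·18·10 = 720.
Length 3: M1..M3: k=1: 0+1008+14·14·18=4536; k=2: 784+0+14·4·18=1792 → min 1792 | M2..M4: k=2: 0+720+14·4·10=1280; k=3: 1008+0+14·18·10=3528 → min 1280.
Length 4: M1..M4: k=1: 0+1280+14·14·10=3240; k=2: 784+720+14·4·10=2064; k=3: 1792+0+14·18·10=4312 → min 2064.
Optimal parenthesization: ((M1 × M2) × (M3 × M4)) with cost 2064.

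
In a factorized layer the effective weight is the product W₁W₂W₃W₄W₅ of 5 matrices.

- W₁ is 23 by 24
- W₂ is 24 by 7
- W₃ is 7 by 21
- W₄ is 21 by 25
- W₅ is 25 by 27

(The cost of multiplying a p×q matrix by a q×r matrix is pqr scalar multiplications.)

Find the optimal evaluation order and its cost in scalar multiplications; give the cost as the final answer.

Adjacent pairs: W₁W₂ = 23·24·7 = 3864; W₂W₃ = 24·7·21 = 3528; W₃W₄ = 7·21·25 = 3675; W₄W₅ = 21·25·27 = 14175.
Length 3: W₁..W₃: k=1: 0+3528+23·24·21=15120; k=2: 3864+0+23·7·21=7245 → min 7245 | W₂..W₄: k=2: 0+3675+24·7·25=7875; k=3: 3528+0+24·21·25=16128 → min 7875 | W₃..W₅: k=3: 0+14175+7·21·27=18144; k=4: 3675+0+7·25·27=8400 → min 8400.
Length 4: W₁..W₄: k=1: 0+7875+23·24·25=21675; k=2: 3864+3675+23·7·25=11564; k=3: 7245+0+23·21·25=19320 → min 11564 | W₂..W₅: k=2: 0+8400+24·7·27=12936; k=3: 3528+14175+24·21·27=31311; k=4: 7875+0+24·25·27=24075 → min 12936.
Length 5: W₁..W₅: k=1: 0+12936+23·24·27=27840; k=2: 3864+8400+23·7·27=16611; k=3: 7245+14175+23·21·27=34461; k=4: 11564+0+23·25·27=27089 → min 16611.
Optimal parenthesization: ((W₁W₂)((W₃W₄)W₅)) with cost 16611.

16611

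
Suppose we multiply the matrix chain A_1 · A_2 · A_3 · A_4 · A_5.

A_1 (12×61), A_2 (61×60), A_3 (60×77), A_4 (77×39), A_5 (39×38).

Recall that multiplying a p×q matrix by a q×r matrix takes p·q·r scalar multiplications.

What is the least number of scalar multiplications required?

153180

Adjacent pairs: A_1A_2 = 12·61·60 = 43920; A_2A_3 = 61·60·77 = 281820; A_3A_4 = 60·77·39 = 180180; A_4A_5 = 77·39·38 = 114114.
Length 3: A_1..A_3: k=1: 0+281820+12·61·77=338184; k=2: 43920+0+12·60·77=99360 → min 99360 | A_2..A_4: k=2: 0+180180+61·60·39=322920; k=3: 281820+0+61·77·39=465003 → min 322920 | A_3..A_5: k=3: 0+114114+60·77·38=289674; k=4: 180180+0+60·39·38=269100 → min 269100.
Length 4: A_1..A_4: k=1: 0+322920+12·61·39=351468; k=2: 43920+180180+12·60·39=252180; k=3: 99360+0+12·77·39=135396 → min 135396 | A_2..A_5: k=2: 0+269100+61·60·38=408180; k=3: 281820+114114+61·77·38=574420; k=4: 322920+0+61·39·38=413322 → min 408180.
Length 5: A_1..A_5: k=1: 0+408180+12·61·38=435996; k=2: 43920+269100+12·60·38=340380; k=3: 99360+114114+12·77·38=248586; k=4: 135396+0+12·39·38=153180 → min 153180.
Optimal order: ((((A_1 · A_2) · A_3) · A_4) · A_5) with cost 153180.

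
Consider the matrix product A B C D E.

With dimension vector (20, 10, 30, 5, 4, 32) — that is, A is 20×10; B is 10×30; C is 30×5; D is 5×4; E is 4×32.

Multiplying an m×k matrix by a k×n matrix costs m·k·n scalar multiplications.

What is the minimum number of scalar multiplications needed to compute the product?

Adjacent pairs: AB = 20·10·30 = 6000; BC = 10·30·5 = 1500; CD = 30·5·4 = 600; DE = 5·4·32 = 640.
Length 3: A..C: k=1: 0+1500+20·10·5=2500; k=2: 6000+0+20·30·5=9000 → min 2500 | B..D: k=2: 0+600+10·30·4=1800; k=3: 1500+0+10·5·4=1700 → min 1700 | C..E: k=3: 0+640+30·5·32=5440; k=4: 600+0+30·4·32=4440 → min 4440.
Length 4: A..D: k=1: 0+1700+20·10·4=2500; k=2: 6000+600+20·30·4=9000; k=3: 2500+0+20·5·4=2900 → min 2500 | B..E: k=2: 0+4440+10·30·32=14040; k=3: 1500+640+10·5·32=3740; k=4: 1700+0+10·4·32=2980 → min 2980.
Length 5: A..E: k=1: 0+2980+20·10·32=9380; k=2: 6000+4440+20·30·32=29640; k=3: 2500+640+20·5·32=6340; k=4: 2500+0+20·4·32=5060 → min 5060.
Optimal order: ((A ((B C) D)) E) with cost 5060.

5060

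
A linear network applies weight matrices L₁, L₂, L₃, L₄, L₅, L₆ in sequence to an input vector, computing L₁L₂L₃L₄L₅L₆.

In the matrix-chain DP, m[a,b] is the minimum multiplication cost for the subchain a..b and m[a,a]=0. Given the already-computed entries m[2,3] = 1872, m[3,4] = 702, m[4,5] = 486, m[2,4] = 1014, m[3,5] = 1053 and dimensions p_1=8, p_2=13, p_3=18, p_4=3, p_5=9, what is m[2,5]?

1230

m[2,5] = min over k∈[2,4] of m[2,k]+m[k+1,5]+p_{1}·p_k·p_{5}.
k=2: 0 + 1053 + 8·13·9 = 1989; k=3: 1872 + 486 + 8·18·9 = 3654; k=4: 1014 + 0 + 8·3·9 = 1230.
Minimum: 1230 at k=4.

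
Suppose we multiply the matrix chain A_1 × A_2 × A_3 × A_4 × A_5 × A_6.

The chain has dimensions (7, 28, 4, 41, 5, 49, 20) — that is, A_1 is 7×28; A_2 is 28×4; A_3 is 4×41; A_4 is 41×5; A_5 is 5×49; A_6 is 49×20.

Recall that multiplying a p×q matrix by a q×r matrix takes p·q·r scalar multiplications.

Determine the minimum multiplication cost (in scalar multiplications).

Adjacent pairs: A_1A_2 = 7·28·4 = 784; A_2A_3 = 28·4·41 = 4592; A_3A_4 = 4·41·5 = 820; A_4A_5 = 41·5·49 = 10045; A_5A_6 = 5·49·20 = 4900.
Length 3: A_1..A_3: k=1: 0+4592+7·28·41=12628; k=2: 784+0+7·4·41=1932 → min 1932 | A_2..A_4: k=2: 0+820+28·4·5=1380; k=3: 4592+0+28·41·5=10332 → min 1380 | A_3..A_5: k=3: 0+10045+4·41·49=18081; k=4: 820+0+4·5·49=1800 → min 1800 | A_4..A_6: k=4: 0+4900+41·5·20=9000; k=5: 10045+0+41·49·20=50225 → min 9000.
Length 4: A_1..A_4: k=1: 0+1380+7·28·5=2360; k=2: 784+820+7·4·5=1744; k=3: 1932+0+7·41·5=3367 → min 1744 | A_2..A_5: k=2: 0+1800+28·4·49=7288; k=3: 4592+10045+28·41·49=70889; k=4: 1380+0+28·5·49=8240 → min 7288 | A_3..A_6: k=3: 0+9000+4·41·20=12280; k=4: 820+4900+4·5·20=6120; k=5: 1800+0+4·49·20=5720 → min 5720.
Length 5: A_1..A_5: k=1: 0+7288+7·28·49=16892; k=2: 784+1800+7·4·49=3956; k=3: 1932+10045+7·41·49=26040; k=4: 1744+0+7·5·49=3459 → min 3459 | A_2..A_6: k=2: 0+5720+28·4·20=7960; k=3: 4592+9000+28·41·20=36552; k=4: 1380+4900+28·5·20=9080; k=5: 7288+0+28·49·20=34728 → min 7960.
Length 6: A_1..A_6: k=1: 0+7960+7·28·20=11880; k=2: 784+5720+7·4·20=7064; k=3: 1932+9000+7·41·20=16672; k=4: 1744+4900+7·5·20=7344; k=5: 3459+0+7·49·20=10319 → min 7064.
Optimal order: ((A_1 × A_2) × (((A_3 × A_4) × A_5) × A_6)) with cost 7064.

7064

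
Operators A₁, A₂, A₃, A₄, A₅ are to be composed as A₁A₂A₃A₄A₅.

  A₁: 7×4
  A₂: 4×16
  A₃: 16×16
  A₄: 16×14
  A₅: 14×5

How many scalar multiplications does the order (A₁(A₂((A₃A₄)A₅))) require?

5164

(A₃A₄): 16×16 by 16×14 → 16×14, cost 16·16·14 = 3584
((A₃A₄)A₅): 16×14 by 14×5 → 16×5, cost 16·14·5 = 1120; cumulative 4704
(A₂((A₃A₄)A₅)): 4×16 by 16×5 → 4×5, cost 4·16·5 = 320; cumulative 5024
(A₁(A₂((A₃A₄)A₅))): 7×4 by 4×5 → 7×5, cost 7·4·5 = 140; cumulative 5164
Total: 5164 scalar multiplications.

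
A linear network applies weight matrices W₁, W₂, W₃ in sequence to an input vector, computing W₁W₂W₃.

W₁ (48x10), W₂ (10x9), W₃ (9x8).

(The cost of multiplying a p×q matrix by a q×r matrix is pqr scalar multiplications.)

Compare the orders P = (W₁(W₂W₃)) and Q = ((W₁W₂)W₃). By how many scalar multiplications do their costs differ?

Order P = (W₁(W₂W₃)): (W₂W₃): 10×9 by 9×8 → 10×8, cost 10·9·8 = 720; (W₁(W₂W₃)): 48×10 by 10×8 → 48×8, cost 48·10·8 = 3840; cumulative 4560. Total 4560.
Order Q = ((W₁W₂)W₃): (W₁W₂): 48×10 by 10×9 → 48×9, cost 48·10·9 = 4320; ((W₁W₂)W₃): 48×9 by 9×8 → 48×8, cost 48·9·8 = 3456; cumulative 7776. Total 7776.
Difference: |4560 − 7776| = 3216.

3216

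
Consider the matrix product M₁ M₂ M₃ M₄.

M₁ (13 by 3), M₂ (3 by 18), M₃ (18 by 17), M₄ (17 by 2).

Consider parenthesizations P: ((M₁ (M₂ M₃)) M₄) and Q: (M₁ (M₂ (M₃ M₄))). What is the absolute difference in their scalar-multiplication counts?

1225

Order P = ((M₁ (M₂ M₃)) M₄): (M₂ M₃): 3×18 by 18×17 → 3×17, cost 3·18·17 = 918; (M₁ (M₂ M₃)): 13×3 by 3×17 → 13×17, cost 13·3·17 = 663; cumulative 1581; ((M₁ (M₂ M₃)) M₄): 13×17 by 17×2 → 13×2, cost 13·17·2 = 442; cumulative 2023. Total 2023.
Order Q = (M₁ (M₂ (M₃ M₄))): (M₃ M₄): 18×17 by 17×2 → 18×2, cost 18·17·2 = 612; (M₂ (M₃ M₄)): 3×18 by 18×2 → 3×2, cost 3·18·2 = 108; cumulative 720; (M₁ (M₂ (M₃ M₄))): 13×3 by 3×2 → 13×2, cost 13·3·2 = 78; cumulative 798. Total 798.
Difference: |2023 − 798| = 1225.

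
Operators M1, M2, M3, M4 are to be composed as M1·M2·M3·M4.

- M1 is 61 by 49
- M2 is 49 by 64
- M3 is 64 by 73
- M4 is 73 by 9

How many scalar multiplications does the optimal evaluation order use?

Adjacent pairs: M1M2 = 61·49·64 = 191296; M2M3 = 49·64·73 = 228928; M3M4 = 64·73·9 = 42048.
Length 3: M1..M3: k=1: 0+228928+61·49·73=447125; k=2: 191296+0+61·64·73=476288 → min 447125 | M2..M4: k=2: 0+42048+49·64·9=70272; k=3: 228928+0+49·73·9=261121 → min 70272.
Length 4: M1..M4: k=1: 0+70272+61·49·9=97173; k=2: 191296+42048+61·64·9=268480; k=3: 447125+0+61·73·9=487202 → min 97173.
Optimal order: (M1·(M2·(M3·M4))) with cost 97173.

97173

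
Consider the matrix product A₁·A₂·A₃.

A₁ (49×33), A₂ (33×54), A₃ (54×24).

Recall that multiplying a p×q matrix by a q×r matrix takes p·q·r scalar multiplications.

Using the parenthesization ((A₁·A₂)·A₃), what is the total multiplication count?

(A₁·A₂): 49×33 by 33×54 → 49×54, cost 49·33·54 = 87318
((A₁·A₂)·A₃): 49×54 by 54×24 → 49×24, cost 49·54·24 = 63504; cumulative 150822
Total: 150822 scalar multiplications.

150822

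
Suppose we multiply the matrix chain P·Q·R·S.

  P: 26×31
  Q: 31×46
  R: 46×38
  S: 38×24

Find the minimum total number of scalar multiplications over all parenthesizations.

Adjacent pairs: PQ = 26·31·46 = 37076; QR = 31·46·38 = 54188; RS = 46·38·24 = 41952.
Length 3: P..R: k=1: 0+54188+26·31·38=84816; k=2: 37076+0+26·46·38=82524 → min 82524 | Q..S: k=2: 0+41952+31·46·24=76176; k=3: 54188+0+31·38·24=82460 → min 76176.
Length 4: P..S: k=1: 0+76176+26·31·24=95520; k=2: 37076+41952+26·46·24=107732; k=3: 82524+0+26·38·24=106236 → min 95520.
Optimal order: (P·(Q·(R·S))) with cost 95520.

95520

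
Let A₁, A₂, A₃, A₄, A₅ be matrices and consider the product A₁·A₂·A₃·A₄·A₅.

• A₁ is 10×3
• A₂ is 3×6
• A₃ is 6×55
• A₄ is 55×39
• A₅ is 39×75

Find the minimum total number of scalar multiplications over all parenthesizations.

18450

Adjacent pairs: A₁A₂ = 10·3·6 = 180; A₂A₃ = 3·6·55 = 990; A₃A₄ = 6·55·39 = 12870; A₄A₅ = 55·39·75 = 160875.
Length 3: A₁..A₃: k=1: 0+990+10·3·55=2640; k=2: 180+0+10·6·55=3480 → min 2640 | A₂..A₄: k=2: 0+12870+3·6·39=13572; k=3: 990+0+3·55·39=7425 → min 7425 | A₃..A₅: k=3: 0+160875+6·55·75=185625; k=4: 12870+0+6·39·75=30420 → min 30420.
Length 4: A₁..A₄: k=1: 0+7425+10·3·39=8595; k=2: 180+12870+10·6·39=15390; k=3: 2640+0+10·55·39=24090 → min 8595 | A₂..A₅: k=2: 0+30420+3·6·75=31770; k=3: 990+160875+3·55·75=174240; k=4: 7425+0+3·39·75=16200 → min 16200.
Length 5: A₁..A₅: k=1: 0+16200+10·3·75=18450; k=2: 180+30420+10·6·75=35100; k=3: 2640+160875+10·55·75=204765; k=4: 8595+0+10·39·75=37845 → min 18450.
Optimal order: (A₁·(((A₂·A₃)·A₄)·A₅)) with cost 18450.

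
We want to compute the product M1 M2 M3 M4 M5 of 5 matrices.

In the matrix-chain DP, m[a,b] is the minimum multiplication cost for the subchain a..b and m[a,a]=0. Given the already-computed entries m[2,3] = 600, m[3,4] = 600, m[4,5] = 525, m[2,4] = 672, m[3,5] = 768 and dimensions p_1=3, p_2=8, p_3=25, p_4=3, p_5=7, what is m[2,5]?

m[2,5] = min over k∈[2,4] of m[2,k]+m[k+1,5]+p_{1}·p_k·p_{5}.
k=2: 0 + 768 + 3·8·7 = 936; k=3: 600 + 525 + 3·25·7 = 1650; k=4: 672 + 0 + 3·3·7 = 735.
Minimum: 735 at k=4.

735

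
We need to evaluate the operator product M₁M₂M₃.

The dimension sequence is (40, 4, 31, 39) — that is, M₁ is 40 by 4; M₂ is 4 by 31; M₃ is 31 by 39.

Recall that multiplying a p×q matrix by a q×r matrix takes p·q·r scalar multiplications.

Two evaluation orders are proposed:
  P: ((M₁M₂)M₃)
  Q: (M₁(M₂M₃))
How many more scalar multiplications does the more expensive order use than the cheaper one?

42244

Order P = ((M₁M₂)M₃): (M₁M₂): 40×4 by 4×31 → 40×31, cost 40·4·31 = 4960; ((M₁M₂)M₃): 40×31 by 31×39 → 40×39, cost 40·31·39 = 48360; cumulative 53320. Total 53320.
Order Q = (M₁(M₂M₃)): (M₂M₃): 4×31 by 31×39 → 4×39, cost 4·31·39 = 4836; (M₁(M₂M₃)): 40×4 by 4×39 → 40×39, cost 40·4·39 = 6240; cumulative 11076. Total 11076.
Difference: |53320 − 11076| = 42244.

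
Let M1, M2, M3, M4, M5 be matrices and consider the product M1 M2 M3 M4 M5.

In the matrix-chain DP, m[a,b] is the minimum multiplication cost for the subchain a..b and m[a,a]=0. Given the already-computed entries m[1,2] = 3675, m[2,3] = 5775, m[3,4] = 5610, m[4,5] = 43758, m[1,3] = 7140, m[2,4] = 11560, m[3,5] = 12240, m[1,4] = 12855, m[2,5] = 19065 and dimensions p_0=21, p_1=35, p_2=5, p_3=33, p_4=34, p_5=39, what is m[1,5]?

m[1,5] = min over k∈[1,4] of m[1,k]+m[k+1,5]+p_{0}·p_k·p_{5}.
k=1: 0 + 19065 + 21·35·39 = 47730; k=2: 3675 + 12240 + 21·5·39 = 20010; k=3: 7140 + 43758 + 21·33·39 = 77925; k=4: 12855 + 0 + 21·34·39 = 40701.
Minimum: 20010 at k=2.

20010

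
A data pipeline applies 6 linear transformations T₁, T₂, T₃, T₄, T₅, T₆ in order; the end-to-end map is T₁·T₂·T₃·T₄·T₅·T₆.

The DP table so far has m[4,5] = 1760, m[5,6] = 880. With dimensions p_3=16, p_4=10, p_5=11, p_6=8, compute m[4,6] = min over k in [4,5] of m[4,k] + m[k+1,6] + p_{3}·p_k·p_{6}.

m[4,6] = min over k∈[4,5] of m[4,k]+m[k+1,6]+p_{3}·p_k·p_{6}.
k=4: 0 + 880 + 16·10·8 = 2160; k=5: 1760 + 0 + 16·11·8 = 3168.
Minimum: 2160 at k=4.

2160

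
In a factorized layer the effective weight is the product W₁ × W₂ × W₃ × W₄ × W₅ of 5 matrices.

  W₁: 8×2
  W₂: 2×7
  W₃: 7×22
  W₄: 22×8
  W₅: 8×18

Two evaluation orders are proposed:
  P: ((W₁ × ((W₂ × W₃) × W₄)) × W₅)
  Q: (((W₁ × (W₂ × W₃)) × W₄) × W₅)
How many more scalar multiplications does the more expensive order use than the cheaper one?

Order P = ((W₁ × ((W₂ × W₃) × W₄)) × W₅): (W₂ × W₃): 2×7 by 7×22 → 2×22, cost 2·7·22 = 308; ((W₂ × W₃) × W₄): 2×22 by 22×8 → 2×8, cost 2·22·8 = 352; cumulative 660; (W₁ × ((W₂ × W₃) × W₄)): 8×2 by 2×8 → 8×8, cost 8·2·8 = 128; cumulative 788; ((W₁ × ((W₂ × W₃) × W₄)) × W₅): 8×8 by 8×18 → 8×18, cost 8·8·18 = 1152; cumulative 1940. Total 1940.
Order Q = (((W₁ × (W₂ × W₃)) × W₄) × W₅): (W₂ × W₃): 2×7 by 7×22 → 2×22, cost 2·7·22 = 308; (W₁ × (W₂ × W₃)): 8×2 by 2×22 → 8×22, cost 8·2·22 = 352; cumulative 660; ((W₁ × (W₂ × W₃)) × W₄): 8×22 by 22×8 → 8×8, cost 8·22·8 = 1408; cumulative 2068; (((W₁ × (W₂ × W₃)) × W₄) × W₅): 8×8 by 8×18 → 8×18, cost 8·8·18 = 1152; cumulative 3220. Total 3220.
Difference: |1940 − 3220| = 1280.

1280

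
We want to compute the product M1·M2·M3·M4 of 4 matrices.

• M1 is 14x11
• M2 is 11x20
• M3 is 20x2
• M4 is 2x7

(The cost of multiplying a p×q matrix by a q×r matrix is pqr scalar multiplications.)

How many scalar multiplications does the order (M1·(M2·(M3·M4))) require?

2898

(M3·M4): 20×2 by 2×7 → 20×7, cost 20·2·7 = 280
(M2·(M3·M4)): 11×20 by 20×7 → 11×7, cost 11·20·7 = 1540; cumulative 1820
(M1·(M2·(M3·M4))): 14×11 by 11×7 → 14×7, cost 14·11·7 = 1078; cumulative 2898
Total: 2898 scalar multiplications.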